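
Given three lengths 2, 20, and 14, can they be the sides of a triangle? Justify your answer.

Check the triangle inequality: 2 + 14 = 16 ≤ 20.
Since the sum of two sides does not exceed the third, no triangle can be formed.

No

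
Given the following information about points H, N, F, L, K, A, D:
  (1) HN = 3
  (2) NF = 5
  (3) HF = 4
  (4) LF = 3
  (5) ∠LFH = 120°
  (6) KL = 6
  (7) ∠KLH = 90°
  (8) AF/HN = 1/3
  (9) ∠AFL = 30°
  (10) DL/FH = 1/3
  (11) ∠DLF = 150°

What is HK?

Step 1: By the law of cosines on triangle LFH: LH² = 3² + 4² − 2·3·4·cos(120°) = 37, so LH = √37.
Step 2: By the law of cosines on triangle HLK: HK² = √37² + 6² − 2·√37·6·cos(90°) = 73, so HK = √73.

Therefore, the length of HK = √73.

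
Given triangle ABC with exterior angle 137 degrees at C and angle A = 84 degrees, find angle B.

angle B = 137 - 84 = 53 degrees (exterior angle theorem).

53 degrees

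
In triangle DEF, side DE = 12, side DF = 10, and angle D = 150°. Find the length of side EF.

When two sides and the included angle are known, the law of cosines gives the third side.
c^2 = a^2 + b^2 - 2ab cos(C) generalizes the Pythagorean theorem to non-right triangles.
Here: EF^2 = 144 + 100 - 240*(-sqrt(3)/2) = 120*sqrt(3) + 244
EF = 2*sqrt(30*sqrt(3) + 61)

2*sqrt(30*sqrt(3) + 61)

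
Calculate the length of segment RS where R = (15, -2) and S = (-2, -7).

The horizontal distance is |-2 - 15| = 17 and the vertical distance is |-7 - -2| = 5.
By the Pythagorean theorem, d = sqrt(17^2 + 5^2) = sqrt(314).

sqrt(314)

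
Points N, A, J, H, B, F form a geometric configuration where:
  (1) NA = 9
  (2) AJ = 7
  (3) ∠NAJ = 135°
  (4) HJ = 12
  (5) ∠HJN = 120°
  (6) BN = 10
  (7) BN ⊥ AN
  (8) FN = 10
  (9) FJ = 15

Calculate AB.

Step 1: By the law of cosines on triangle ANB: AB² = 9² + 10² − 2·9·10·cos(90°) = 181, so AB = √181.

Therefore, the length of AB = √181.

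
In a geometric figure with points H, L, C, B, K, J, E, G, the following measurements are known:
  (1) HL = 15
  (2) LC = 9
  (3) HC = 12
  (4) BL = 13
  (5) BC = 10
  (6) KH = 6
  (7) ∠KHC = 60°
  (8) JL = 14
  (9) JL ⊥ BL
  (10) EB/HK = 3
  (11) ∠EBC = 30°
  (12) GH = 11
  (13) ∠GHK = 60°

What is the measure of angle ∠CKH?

Step 1: By the law of cosines on triangle KHC: KC² = 6² + 12² − 2·6·12·cos(60°) = 108, so KC = 6·√3.
Step 2: By the inverse law of cosines on triangle CKH: cos(∠CKH) = ((6·√3)² + 6² − 12²) / (2·6·√3·6) = 0/124.71 = 0, so ∠CKH = 90°.

Therefore, the measure of angle ∠CKH = 90°.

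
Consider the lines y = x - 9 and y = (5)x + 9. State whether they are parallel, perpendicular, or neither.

Slope of line 1: m1 = 1
Slope of line 2: m2 = 5
m1 != m2 and m1*m2 = 5 != -1. Neither.

Neither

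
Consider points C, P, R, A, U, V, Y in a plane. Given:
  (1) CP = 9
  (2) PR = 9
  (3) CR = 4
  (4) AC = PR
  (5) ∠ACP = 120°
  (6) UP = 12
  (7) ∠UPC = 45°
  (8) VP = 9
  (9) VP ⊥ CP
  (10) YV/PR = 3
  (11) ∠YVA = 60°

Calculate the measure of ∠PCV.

Step 1: By the law of cosines on triangle CPV: CV² = 9² + 9² − 2·9·9·cos(90°) = 162, so CV = 9·√2.
Step 2: By the inverse law of cosines on triangle PCV: cos(∠PCV) = (9² + (9·√2)² − 9²) / (2·9·9·√2) = 162/229.1 = 0.7071, so ∠PCV = 45°.

Therefore, the measure of angle ∠PCV = 45°.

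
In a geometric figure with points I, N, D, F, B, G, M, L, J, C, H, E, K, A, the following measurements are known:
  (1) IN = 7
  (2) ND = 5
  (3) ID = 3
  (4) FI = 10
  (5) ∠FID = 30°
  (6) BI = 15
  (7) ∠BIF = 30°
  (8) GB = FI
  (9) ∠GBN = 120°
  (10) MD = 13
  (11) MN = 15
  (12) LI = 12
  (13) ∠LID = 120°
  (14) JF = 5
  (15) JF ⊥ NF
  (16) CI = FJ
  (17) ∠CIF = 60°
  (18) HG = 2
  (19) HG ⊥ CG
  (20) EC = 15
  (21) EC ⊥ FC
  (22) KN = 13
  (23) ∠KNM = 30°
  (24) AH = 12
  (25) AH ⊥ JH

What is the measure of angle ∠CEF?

From the given relations: CI = FJ = 5.
Step 1: By the law of cosines on triangle FIC: FC² = 10² + 5² − 2·10·5·cos(60°) = 75, so FC = 5·√3.
Step 2: By the law of cosines on triangle ECF: EF² = 15² + (5·√3)² − 2·15·5·√3·cos(90°) = 300, so EF = 10·√3.
Step 3: By the inverse law of cosines on triangle CEF: cos(∠CEF) = (15² + (10·√3)² − (5·√3)²) / (2·15·10·√3) = 450/519.62 = 0.866, so ∠CEF = 30°.

Therefore, the measure of angle ∠CEF = 30°.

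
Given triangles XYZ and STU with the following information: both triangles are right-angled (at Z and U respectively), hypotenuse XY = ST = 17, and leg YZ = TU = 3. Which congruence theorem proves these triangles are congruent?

The given information matches HL: The hypotenuse and one leg of two right triangles are equal (Hypotenuse-Leg).

HL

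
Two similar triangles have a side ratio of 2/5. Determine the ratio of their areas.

Area ratio = (side ratio)^2 = (2/5)^2 = 4:25.

4:25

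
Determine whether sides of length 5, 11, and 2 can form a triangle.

Check the triangle inequality: 5 + 2 = 7 ≤ 11.
Since the sum of two sides does not exceed the third, no triangle can be formed.

No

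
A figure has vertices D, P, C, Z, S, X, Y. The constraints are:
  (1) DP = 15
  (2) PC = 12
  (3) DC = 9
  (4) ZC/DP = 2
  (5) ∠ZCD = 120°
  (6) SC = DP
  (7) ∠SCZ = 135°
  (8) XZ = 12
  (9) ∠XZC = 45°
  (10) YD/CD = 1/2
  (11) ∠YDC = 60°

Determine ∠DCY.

From the given relations: YD = 1/2·CD = 1/2·9 ≈ 4.5.
Step 1: By the law of cosines on triangle CDY: CY² = 9² + 4.5² − 2·9·4.5·cos(60°) = 60.75, so CY = 9/2·√3.
Step 2: By the inverse law of cosines on triangle DCY: cos(∠DCY) = (9² + (9/2·√3)² − 4.5²) / (2·9·9/2·√3) = 121.5/140.3 = 0.866, so ∠DCY = 30°.

Therefore, the measure of angle ∠DCY = 30°.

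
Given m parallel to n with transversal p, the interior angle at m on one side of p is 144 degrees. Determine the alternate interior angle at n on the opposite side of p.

Alternate interior angles formed by parallel lines and a transversal are equal.
The given angle is 144 degrees.
The alternate interior angle = 144 degrees.

144 degrees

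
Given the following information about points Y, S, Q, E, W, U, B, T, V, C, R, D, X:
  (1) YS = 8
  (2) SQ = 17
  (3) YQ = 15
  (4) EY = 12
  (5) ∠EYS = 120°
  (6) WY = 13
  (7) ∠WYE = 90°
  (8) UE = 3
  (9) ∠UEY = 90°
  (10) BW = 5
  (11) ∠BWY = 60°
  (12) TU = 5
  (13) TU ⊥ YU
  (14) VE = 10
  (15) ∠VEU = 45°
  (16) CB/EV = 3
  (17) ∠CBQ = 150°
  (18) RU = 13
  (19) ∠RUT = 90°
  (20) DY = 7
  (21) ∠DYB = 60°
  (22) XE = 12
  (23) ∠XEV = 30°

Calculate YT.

Step 1: By the law of cosines on triangle UEY: UY² = 3² + 12² − 2·3·12·cos(90°) = 153, so UY = 3·√17.
Step 2: By the law of cosines on triangle YUT: YT² = (3·√17)² + 5² − 2·3·√17·5·cos(90°) = 178, so YT = √178.

Therefore, the length of YT = √178.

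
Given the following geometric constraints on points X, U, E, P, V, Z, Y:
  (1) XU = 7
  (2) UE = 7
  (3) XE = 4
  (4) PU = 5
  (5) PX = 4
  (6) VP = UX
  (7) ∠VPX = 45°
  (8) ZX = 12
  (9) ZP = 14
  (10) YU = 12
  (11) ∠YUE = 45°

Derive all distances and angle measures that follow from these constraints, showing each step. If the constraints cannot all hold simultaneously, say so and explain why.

The constraints are consistent.

From the given relations:
  VP = UX = 7

Step 1: From XP = 4, PV = 7, and ∠XPV = 45°, by the law of cosines:
  XV² = XP² + PV² - 2·XP·PV·cos(45°) = 16 + 49 - 39.6 = 25.4
  XV ≈ 5.04

Step 2: From EU = 7, UY = 12, and ∠EUY = 45°, by the law of cosines:
  EY² = EU² + UY² - 2·EU·UY·cos(45°) = 49 + 144 - 118.8 = 74.21
  EY ≈ 8.61

Step 3: From XE = 4, XU = 7, EU = 7, by the inverse law of cosines:
  cos(∠EXU) = (XE² + XU² - EU²) / (2·XE·XU)
  ∠EXU = 73.4°

Step 4: From XP = 4, XU = 7, PU = 5, by the inverse law of cosines:
  cos(∠PXU) = (XP² + XU² - PU²) / (2·XP·XU)
  ∠PXU = 44.42°

Step 5: From XP = 4, XZ = 12, PZ = 14, by the inverse law of cosines:
  cos(∠PXZ) = (XP² + XZ² - PZ²) / (2·XP·XZ)
  ∠PXZ = 112.02°

Step 6: From UE = 7, UX = 7, EX = 4, by the inverse law of cosines:
  cos(∠EUX) = (UE² + UX² - EX²) / (2·UE·UX)
  ∠EUX = 33.2°

Step 7: From UP = 5, UX = 7, PX = 4, by the inverse law of cosines:
  cos(∠PUX) = (UP² + UX² - PX²) / (2·UP·UX)
  ∠PUX = 34.05°

Step 8: From EU = 7, EX = 4, UX = 7, by the inverse law of cosines:
  cos(∠UEX) = (EU² + EX² - UX²) / (2·EU·EX)
  ∠UEX = 73.4°

Step 9: From PU = 5, PX = 4, UX = 7, by the inverse law of cosines:
  cos(∠UPX) = (PU² + PX² - UX²) / (2·PU·PX)
  ∠UPX = 101.54°

Step 10: From PX = 4, PZ = 14, XZ = 12, by the inverse law of cosines:
  cos(∠XPZ) = (PX² + PZ² - XZ²) / (2·PX·PZ)
  ∠XPZ = 52.62°

Step 11: From ZP = 14, ZX = 12, PX = 4, by the inverse law of cosines:
  cos(∠PZX) = (ZP² + ZX² - PX²) / (2·ZP·ZX)
  ∠PZX = 15.36°

Step 12: From XP = 4, XV = 5.04, PV = 7, by the inverse law of cosines:
  cos(∠PXV) = (XP² + XV² - PV²) / (2·XP·XV)
  ∠PXV = 100.86°

Step 13: From EU = 7, EY = 8.61, UY = 12, by the inverse law of cosines:
  cos(∠UEY) = (EU² + EY² - UY²) / (2·EU·EY)
  ∠UEY = 99.93°

Step 14: From VP = 7, VX = 5.04, PX = 4, by the inverse law of cosines:
  cos(∠PVX) = (VP² + VX² - PX²) / (2·VP·VX)
  ∠PVX = 34.14°

Step 15: From YE = 8.61, YU = 12, EU = 7, by the inverse law of cosines:
  cos(∠EYU) = (YE² + YU² - EU²) / (2·YE·YU)
  ∠EYU = 35.07°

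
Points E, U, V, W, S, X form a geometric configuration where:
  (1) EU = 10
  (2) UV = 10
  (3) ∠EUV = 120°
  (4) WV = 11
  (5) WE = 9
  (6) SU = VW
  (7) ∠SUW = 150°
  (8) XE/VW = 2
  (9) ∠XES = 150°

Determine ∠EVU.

Step 1: By the law of cosines on triangle VUE: VE² = 10² + 10² − 2·10·10·cos(120°) = 300, so VE = 10·√3.
Step 2: By the inverse law of cosines on triangle EVU: cos(∠EVU) = ((10·√3)² + 10² − 10²) / (2·10·√3·10) = 300/346.41 = 0.866, so ∠EVU = 30°.

Therefore, the measure of angle ∠EVU = 30°.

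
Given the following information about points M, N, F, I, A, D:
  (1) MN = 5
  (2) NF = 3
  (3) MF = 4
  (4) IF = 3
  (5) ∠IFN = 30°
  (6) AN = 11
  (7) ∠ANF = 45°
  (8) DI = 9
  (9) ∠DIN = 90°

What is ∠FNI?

Step 1: By the law of cosines on triangle NFI: NI² = 3² + 3² − 2·3·3·cos(30°) = 2.41, so NI ≈ 1.55.
Step 2: By the inverse law of cosines on triangle FNI: cos(∠FNI) = (3² + 1.55² − 3²) / (2·3·1.55) = 2.41/9.32 = 0.2588, so ∠FNI = 75°.

Therefore, the measure of angle ∠FNI = 75°.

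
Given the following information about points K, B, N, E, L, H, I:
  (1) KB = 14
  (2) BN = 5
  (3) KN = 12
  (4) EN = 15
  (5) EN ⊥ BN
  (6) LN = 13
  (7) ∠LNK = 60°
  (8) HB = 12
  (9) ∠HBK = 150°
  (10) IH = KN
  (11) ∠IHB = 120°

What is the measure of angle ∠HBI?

From the given relations: IH = KN = 12.
Step 1: By the law of cosines on triangle BHI: BI² = 12² + 12² − 2·12·12·cos(120°) = 432, so BI = 12·√3.
Step 2: By the inverse law of cosines on triangle HBI: cos(∠HBI) = (12² + (12·√3)² − 12²) / (2·12·12·√3) = 432/498.83 = 0.866, so ∠HBI = 30°.

Therefore, the measure of angle ∠HBI = 30°.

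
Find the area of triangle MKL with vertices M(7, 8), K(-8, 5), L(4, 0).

Using the Shoelace formula for a triangle:
Area = (1/2)|x0(y1 - y2) + x1(y2 - y0) + x2(y0 - y1)|
Area = (1/2)|7(5 - 0) + -8(0 - 8) + 4(8 - 5)|
Area = (1/2)|35 + 64 + 12|
Area = (1/2)|111|
Area = (1/2)(111)
Area = 111/2

111/2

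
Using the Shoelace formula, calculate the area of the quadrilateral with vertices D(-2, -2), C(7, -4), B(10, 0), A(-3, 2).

Shoelace: sum of cross terms = 92, Area = (1/2)|92| = 46

46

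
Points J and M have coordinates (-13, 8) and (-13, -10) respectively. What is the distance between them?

The horizontal distance is |-13 - -13| = 0 and the vertical distance is |-10 - 8| = 18.
By the Pythagorean theorem, d = sqrt(0^2 + 18^2) = sqrt(324) = 18.

18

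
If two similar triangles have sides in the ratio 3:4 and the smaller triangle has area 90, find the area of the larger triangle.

For similar figures, the area ratio equals the square of the side ratio.
Side ratio (the smaller triangle to the larger triangle) = 3:4, so area ratio = 3^2:4^2 = 9:16.
If the area of the smaller triangle is 90, then the area of the larger triangle = 90 * (16/9) = 160.

160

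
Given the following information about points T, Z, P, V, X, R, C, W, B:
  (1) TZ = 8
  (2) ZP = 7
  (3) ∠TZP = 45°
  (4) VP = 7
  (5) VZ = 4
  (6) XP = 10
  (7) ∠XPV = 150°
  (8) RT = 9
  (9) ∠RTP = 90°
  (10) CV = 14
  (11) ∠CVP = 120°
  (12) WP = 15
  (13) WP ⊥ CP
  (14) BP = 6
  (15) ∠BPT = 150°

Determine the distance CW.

Step 1: By the law of cosines on triangle CVP: CP² = 14² + 7² − 2·14·7·cos(120°) = 343, so CP = 7·√7.
Step 2: By the law of cosines on triangle CPW: CW² = (7·√7)² + 15² − 2·7·√7·15·cos(90°) = 568, so CW = 2·√142.

Therefore, the length of CW = 2·√142.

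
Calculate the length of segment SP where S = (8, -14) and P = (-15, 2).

d = sqrt((-15 - 8)^2 + (2 - -14)^2)
d = sqrt(-23^2 + 16^2)
d = sqrt(529 + 256)
d = sqrt(785)

sqrt(785)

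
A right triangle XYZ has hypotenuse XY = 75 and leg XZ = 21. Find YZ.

By the Pythagorean theorem: YZ^2 = XY^2 - XZ^2
YZ^2 = 75^2 - 21^2 = 5625 - 441 = 5184
YZ = sqrt(5184) = 72

72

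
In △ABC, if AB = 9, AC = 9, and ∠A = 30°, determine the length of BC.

By the law of cosines: BC^2 = AB^2 + AC^2 - 2*AB*AC*cos(A)
BC^2 = 9^2 + 9^2 - 2*9*9*cos(30°)
BC^2 = 81 + 81 - 162*(sqrt(3)/2)
BC^2 = 162 - 81*sqrt(3)
BC = 9*sqrt(2 - sqrt(3))

9*sqrt(2 - sqrt(3))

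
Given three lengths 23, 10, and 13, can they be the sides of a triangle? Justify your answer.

No.
The triangle inequality is violated: 10 + 13 = 23 ≤ 23.
These lengths cannot form a triangle.

No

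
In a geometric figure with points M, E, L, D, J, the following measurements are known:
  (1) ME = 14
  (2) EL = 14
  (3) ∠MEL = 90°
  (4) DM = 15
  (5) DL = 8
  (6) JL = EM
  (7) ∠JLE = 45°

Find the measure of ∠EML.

Step 1: By the law of cosines on triangle MEL: ML² = 14² + 14² − 2·14·14·cos(90°) = 392, so ML = 14·√2.
Step 2: By the inverse law of cosines on triangle EML: cos(∠EML) = (14² + (14·√2)² − 14²) / (2·14·14·√2) = 392/554.37 = 0.7071, so ∠EML = 45°.

Therefore, the measure of angle ∠EML = 45°.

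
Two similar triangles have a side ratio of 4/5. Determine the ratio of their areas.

The ratio of areas of similar triangles equals the square of the side ratio.
Side ratio = 4:5
Area ratio = (4/5)^2 = 16/25 = 16:25

16:25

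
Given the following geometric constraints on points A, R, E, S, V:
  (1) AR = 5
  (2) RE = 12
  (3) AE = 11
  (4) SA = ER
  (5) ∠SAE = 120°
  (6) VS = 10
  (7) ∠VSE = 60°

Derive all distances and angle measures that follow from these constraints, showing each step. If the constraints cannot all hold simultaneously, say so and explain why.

The constraints are consistent.

From the given relations:
  SA = ER = 12

Step 1: From EA = 11, AS = 12, and ∠EAS = 120°, by the law of cosines:
  ES² = EA² + AS² - 2·EA·AS·cos(120°) = 121 + 144 + 132 = 397
  ES ≈ 19.92

Step 2: From AE = 11, AR = 5, ER = 12, by the inverse law of cosines:
  cos(∠EAR) = (AE² + AR² - ER²) / (2·AE·AR)
  ∠EAR = 88.96°

Step 3: From RA = 5, RE = 12, AE = 11, by the inverse law of cosines:
  cos(∠ARE) = (RA² + RE² - AE²) / (2·RA·RE)
  ∠ARE = 66.42°

Step 4: From EA = 11, ER = 12, AR = 5, by the inverse law of cosines:
  cos(∠AER) = (EA² + ER² - AR²) / (2·EA·ER)
  ∠AER = 24.62°

Step 5: From ES = 19.92, SV = 10, and ∠ESV = 60°, by the law of cosines:
  EV² = ES² + SV² - 2·ES·SV·cos(60°) = 397 + 100 - 199.2 = 297.8
  EV ≈ 17.26

Step 6: From EA = 11, ES = 19.92, AS = 12, by the inverse law of cosines:
  cos(∠AES) = (EA² + ES² - AS²) / (2·EA·ES)
  ∠AES = 31.44°

Step 7: From SA = 12, SE = 19.92, AE = 11, by the inverse law of cosines:
  cos(∠ASE) = (SA² + SE² - AE²) / (2·SA·SE)
  ∠ASE = 28.56°

Step 8: From ES = 19.92, EV = 17.26, SV = 10, by the inverse law of cosines:
  cos(∠SEV) = (ES² + EV² - SV²) / (2·ES·EV)
  ∠SEV = 30.12°

Step 9: From VE = 17.26, VS = 10, ES = 19.92, by the inverse law of cosines:
  cos(∠EVS) = (VE² + VS² - ES²) / (2·VE·VS)
  ∠EVS = 89.88°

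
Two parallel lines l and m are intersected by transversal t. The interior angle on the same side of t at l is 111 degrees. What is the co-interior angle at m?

Co-interior angles (same-side interior) formed by parallel lines and a transversal are supplementary (sum to 180 degrees).
The given angle is 111 degrees.
The co-interior angle = 180 - 111 = 69 degrees.

69 degrees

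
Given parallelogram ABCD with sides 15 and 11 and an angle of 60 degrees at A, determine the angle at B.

Opposite sides of a parallelogram are parallel, so consecutive angles form co-interior angles on a transversal.
Co-interior angles sum to 180°, giving angle B = 180 - 60 = 120 degrees.

120 degrees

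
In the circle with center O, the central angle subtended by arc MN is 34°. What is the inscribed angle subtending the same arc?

By the inscribed angle theorem, the inscribed angle is half the central angle.
Inscribed angle = 34° / 2 = 17°

17°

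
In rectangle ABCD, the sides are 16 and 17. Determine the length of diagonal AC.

Using the Pythagorean theorem:
d² = 16² + 17² = 256 + 289 = 545
d = sqrt(545)

sqrt(545)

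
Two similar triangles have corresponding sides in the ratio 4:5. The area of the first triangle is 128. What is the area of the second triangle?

The ratio of areas of similar triangles = (side ratio)^2.
Side ratio = 4:5, so area ratio = 16:25.
Area of the second triangle / Area of the first triangle = 25/16
Area of the second triangle = 128 * 25/16 = 200

200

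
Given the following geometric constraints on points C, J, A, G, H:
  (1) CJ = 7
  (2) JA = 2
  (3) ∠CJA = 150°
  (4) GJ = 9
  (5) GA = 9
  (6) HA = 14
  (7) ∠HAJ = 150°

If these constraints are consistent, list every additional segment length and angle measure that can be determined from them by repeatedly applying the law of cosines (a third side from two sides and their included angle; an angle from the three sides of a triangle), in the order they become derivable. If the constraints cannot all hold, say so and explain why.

The constraints are consistent. Derivable facts, in order:
After 1 step:
- CA ≈ 8.79
- JH ≈ 15.76
- ∠AGJ = 12.76°
- ∠AJG = 83.62°
- ∠GAJ = 83.62°
After 2 steps:
- ∠ACJ = 6.53°
- ∠AHJ = 3.64°
- ∠AJH = 26.36°
- ∠CAJ = 23.47°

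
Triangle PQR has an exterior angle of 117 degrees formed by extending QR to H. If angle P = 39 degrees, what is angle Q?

The exterior angle theorem states that an exterior angle equals the sum of the two non-adjacent interior angles.
So 117 = 39 + angle Q, which gives angle Q = 117 - 39 = 78 degrees.

78 degrees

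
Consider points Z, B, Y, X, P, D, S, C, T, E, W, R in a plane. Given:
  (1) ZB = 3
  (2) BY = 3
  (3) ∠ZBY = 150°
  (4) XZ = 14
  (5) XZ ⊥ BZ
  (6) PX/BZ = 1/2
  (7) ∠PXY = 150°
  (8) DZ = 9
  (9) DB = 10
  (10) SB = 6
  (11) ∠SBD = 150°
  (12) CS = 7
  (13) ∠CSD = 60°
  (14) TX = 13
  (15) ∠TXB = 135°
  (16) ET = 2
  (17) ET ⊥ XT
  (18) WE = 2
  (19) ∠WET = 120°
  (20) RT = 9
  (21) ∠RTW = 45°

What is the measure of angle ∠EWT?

Step 1: By the law of cosines on triangle WET: WT² = 2² + 2² − 2·2·2·cos(120°) = 12, so WT = 2·√3.
Step 2: By the inverse law of cosines on triangle EWT: cos(∠EWT) = (2² + (2·√3)² − 2²) / (2·2·2·√3) = 12/13.86 = 0.866, so ∠EWT = 30°.

Therefore, the measure of angle ∠EWT = 30°.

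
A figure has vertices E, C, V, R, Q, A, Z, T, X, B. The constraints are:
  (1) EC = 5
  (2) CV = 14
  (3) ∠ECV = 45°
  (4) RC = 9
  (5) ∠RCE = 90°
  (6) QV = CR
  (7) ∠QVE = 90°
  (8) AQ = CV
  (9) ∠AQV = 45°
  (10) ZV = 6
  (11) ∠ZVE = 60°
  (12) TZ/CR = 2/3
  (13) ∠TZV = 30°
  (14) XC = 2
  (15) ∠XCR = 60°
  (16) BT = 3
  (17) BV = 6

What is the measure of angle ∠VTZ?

From the given relations: TZ = 2/3·CR = 2/3·9 = 6.
Step 1: By the law of cosines on triangle TZV: TV² = 6² + 6² − 2·6·6·cos(30°) = 9.65, so TV ≈ 3.11.
Step 2: By the inverse law of cosines on triangle VTZ: cos(∠VTZ) = (3.11² + 6² − 6²) / (2·3.11·6) = 9.65/37.27 = 0.2588, so ∠VTZ = 75°.

Therefore, the measure of angle ∠VTZ = 75°.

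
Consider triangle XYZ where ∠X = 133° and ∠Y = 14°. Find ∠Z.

By the triangle angle sum property, the three interior angles of any triangle add up to 180°.
We know angle X = 133° and angle Y = 14°, so their sum is 147°.
Therefore angle Z = 180° - 147° = 33°.

33 degrees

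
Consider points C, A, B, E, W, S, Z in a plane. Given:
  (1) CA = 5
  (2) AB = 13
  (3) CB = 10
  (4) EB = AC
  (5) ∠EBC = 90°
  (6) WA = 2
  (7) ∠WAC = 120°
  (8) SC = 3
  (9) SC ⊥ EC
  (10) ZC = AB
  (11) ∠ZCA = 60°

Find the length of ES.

From the given relations: EB = AC = 5.
Step 1: By the law of cosines on triangle EBC: EC² = 5² + 10² − 2·5·10·cos(90°) = 125, so EC = 5·√5.
Step 2: By the law of cosines on triangle ECS: ES² = (5·√5)² + 3² − 2·5·√5·3·cos(90°) = 134, so ES = √134.

Therefore, the length of ES = √134.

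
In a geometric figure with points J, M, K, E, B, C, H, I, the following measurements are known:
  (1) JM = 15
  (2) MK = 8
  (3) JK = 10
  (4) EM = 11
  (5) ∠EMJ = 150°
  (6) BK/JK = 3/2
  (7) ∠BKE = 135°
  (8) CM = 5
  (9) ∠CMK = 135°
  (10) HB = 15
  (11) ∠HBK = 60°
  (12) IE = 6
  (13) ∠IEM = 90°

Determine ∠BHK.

From the given relations: BK = 3/2·JK = 3/2·10 = 15.
Step 1: By the law of cosines on triangle HBK: HK² = 15² + 15² − 2·15·15·cos(60°) = 225, so HK = 15.
Step 2: By the inverse law of cosines on triangle BHK: cos(∠BHK) = (15² + 15² − 15²) / (2·15·15) = 225/450 = 0.5, so ∠BHK = 60°.

Therefore, the measure of angle ∠BHK = 60°.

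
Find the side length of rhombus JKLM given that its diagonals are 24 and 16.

In a rhombus, the diagonals bisect each other perpendicularly, creating four congruent right triangles.
Each triangle has legs 12 (half of 24) and 8 (half of 16).
The hypotenuse of each right triangle is a side of the rhombus:
side = sqrt(12^2 + 8^2) = sqrt(208) = 4*sqrt(13)

4*sqrt(13)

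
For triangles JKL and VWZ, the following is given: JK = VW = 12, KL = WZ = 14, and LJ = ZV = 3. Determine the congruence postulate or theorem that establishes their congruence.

The given information provides:
JK = VW = 12, KL = WZ = 14, and LJ = ZV = 3
This matches the SSS congruence theorem.
All three pairs of corresponding sides are equal (Side-Side-Side).

SSS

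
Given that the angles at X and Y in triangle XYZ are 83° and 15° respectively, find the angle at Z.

angle Z = 180 - 83 - 15 = 82 degrees.

82 degrees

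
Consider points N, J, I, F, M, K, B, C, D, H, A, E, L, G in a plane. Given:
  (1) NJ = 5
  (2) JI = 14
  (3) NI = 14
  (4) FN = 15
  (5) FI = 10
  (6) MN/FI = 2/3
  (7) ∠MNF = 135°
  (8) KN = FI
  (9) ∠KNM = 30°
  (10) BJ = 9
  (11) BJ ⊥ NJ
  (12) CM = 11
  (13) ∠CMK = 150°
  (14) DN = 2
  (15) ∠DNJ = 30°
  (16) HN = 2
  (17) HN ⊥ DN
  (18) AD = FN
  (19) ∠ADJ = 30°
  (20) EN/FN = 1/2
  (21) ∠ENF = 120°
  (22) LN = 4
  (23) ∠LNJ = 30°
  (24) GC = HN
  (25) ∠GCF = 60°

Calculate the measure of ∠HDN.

Step 1: By the law of cosines on triangle DNH: DH² = 2² + 2² − 2·2·2·cos(90°) = 8, so DH = 2·√2.
Step 2: By the inverse law of cosines on triangle HDN: cos(∠HDN) = ((2·√2)² + 2² − 2²) / (2·2·√2·2) = 8/11.31 = 0.7071, so ∠HDN = 45°.

Therefore, the measure of angle ∠HDN = 45°.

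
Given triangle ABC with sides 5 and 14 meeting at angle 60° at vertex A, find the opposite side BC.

By the law of cosines: BC^2 = AB^2 + AC^2 - 2*AB*AC*cos(A)
BC^2 = 5^2 + 14^2 - 2*5*14*cos(60°)
BC^2 = 25 + 196 - 140*(1/2)
BC^2 = 151
BC = sqrt(151)

sqrt(151)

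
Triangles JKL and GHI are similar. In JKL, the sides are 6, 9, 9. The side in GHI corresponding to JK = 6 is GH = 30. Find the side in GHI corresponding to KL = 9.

Similar triangles have proportional sides. Setting up the proportion:
GH / JK = HI / KL
30 / 6 = HI / 9
HI = 9 * 30 / 6 = 45.

45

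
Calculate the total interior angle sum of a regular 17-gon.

The sum of interior angles of an n-sided polygon is (n - 2) * 180.
For n = 17: (17 - 2) * 180 = 15 * 180 = 2700 degrees.

2700 degrees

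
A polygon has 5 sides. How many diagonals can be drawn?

Total line segments between 5 vertices = C(5,2) = 10.
Subtract the 5 sides: 10 - 5 = 5 diagonals.

5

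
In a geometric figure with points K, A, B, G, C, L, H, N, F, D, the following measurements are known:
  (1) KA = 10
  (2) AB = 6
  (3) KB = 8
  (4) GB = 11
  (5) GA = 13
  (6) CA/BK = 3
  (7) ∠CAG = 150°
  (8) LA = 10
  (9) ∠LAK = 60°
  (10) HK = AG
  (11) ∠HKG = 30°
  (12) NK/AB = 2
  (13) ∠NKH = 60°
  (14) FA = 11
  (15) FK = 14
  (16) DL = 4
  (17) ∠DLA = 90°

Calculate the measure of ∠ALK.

Step 1: By the law of cosines on triangle LAK: LK² = 10² + 10² − 2·10·10·cos(60°) = 100, so LK = 10.
Step 2: By the inverse law of cosines on triangle ALK: cos(∠ALK) = (10² + 10² − 10²) / (2·10·10) = 100/200 = 0.5, so ∠ALK = 60°.

Therefore, the measure of angle ∠ALK = 60°.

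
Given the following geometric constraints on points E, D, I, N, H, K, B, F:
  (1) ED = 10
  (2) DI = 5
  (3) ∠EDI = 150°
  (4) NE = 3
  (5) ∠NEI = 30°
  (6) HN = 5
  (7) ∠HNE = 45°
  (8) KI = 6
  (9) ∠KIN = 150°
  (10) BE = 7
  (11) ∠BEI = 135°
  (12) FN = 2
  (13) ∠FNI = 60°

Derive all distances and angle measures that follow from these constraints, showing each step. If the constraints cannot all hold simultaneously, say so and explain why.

The constraints are consistent.

Step 1: From ED = 10, DI = 5, and ∠EDI = 150°, by the law of cosines:
  EI² = ED² + DI² - 2·ED·DI·cos(150°) = 100 + 25 + 86.6 = 211.6
  EI ≈ 14.55

Step 2: From EN = 3, NH = 5, and ∠ENH = 45°, by the law of cosines:
  EH² = EN² + NH² - 2·EN·NH·cos(45°) = 9 + 25 - 21.21 = 12.79
  EH ≈ 3.58

Step 3: From IE = 14.55, EN = 3, and ∠IEN = 30°, by the law of cosines:
  IN² = IE² + EN² - 2·IE·EN·cos(30°) = 211.6 + 9 - 75.59 = 145
  IN ≈ 12.04

Step 4: From IE = 14.55, EB = 7, and ∠IEB = 135°, by the law of cosines:
  IB² = IE² + EB² - 2·IE·EB·cos(135°) = 211.6 + 49 + 144 = 404.6
  IB ≈ 20.11

Step 5: From ED = 10, EI = 14.55, DI = 5, by the inverse law of cosines:
  cos(∠DEI) = (ED² + EI² - DI²) / (2·ED·EI)
  ∠DEI = 9.9°

Step 6: From EH = 3.58, EN = 3, HN = 5, by the inverse law of cosines:
  cos(∠HEN) = (EH² + EN² - HN²) / (2·EH·EN)
  ∠HEN = 98.61°

Step 7: From ID = 5, IE = 14.55, DE = 10, by the inverse law of cosines:
  cos(∠DIE) = (ID² + IE² - DE²) / (2·ID·IE)
  ∠DIE = 20.1°

Step 8: From HE = 3.58, HN = 5, EN = 3, by the inverse law of cosines:
  cos(∠EHN) = (HE² + HN² - EN²) / (2·HE·HN)
  ∠EHN = 36.39°

Step 9: From IN = 12.04, NF = 2, and ∠INF = 60°, by the law of cosines:
  IF² = IN² + NF² - 2·IN·NF·cos(60°) = 145 + 4 - 24.08 = 124.9
  IF ≈ 11.18

Step 10: From NI = 12.04, IK = 6, and ∠NIK = 150°, by the law of cosines:
  NK² = NI² + IK² - 2·NI·IK·cos(150°) = 145 + 36 + 125.1 = 306.2
  NK ≈ 17.5

Step 11: From IB = 20.11, IE = 14.55, BE = 7, by the inverse law of cosines:
  cos(∠BIE) = (IB² + IE² - BE²) / (2·IB·IE)
  ∠BIE = 14.25°

Step 12: From IE = 14.55, IN = 12.04, EN = 3, by the inverse law of cosines:
  cos(∠EIN) = (IE² + IN² - EN²) / (2·IE·IN)
  ∠EIN = 7.16°

Step 13: From NE = 3, NI = 12.04, EI = 14.55, by the inverse law of cosines:
  cos(∠ENI) = (NE² + NI² - EI²) / (2·NE·NI)
  ∠ENI = 142.84°

Step 14: From BE = 7, BI = 20.11, EI = 14.55, by the inverse law of cosines:
  cos(∠EBI) = (BE² + BI² - EI²) / (2·BE·BI)
  ∠EBI = 30.75°

Step 15: From IF = 11.18, IN = 12.04, FN = 2, by the inverse law of cosines:
  cos(∠FIN) = (IF² + IN² - FN²) / (2·IF·IN)
  ∠FIN = 8.91°

Step 16: From NI = 12.04, NK = 17.5, IK = 6, by the inverse law of cosines:
  cos(∠INK) = (NI² + NK² - IK²) / (2·NI·NK)
  ∠INK = 9.87°

Step 17: From KI = 6, KN = 17.5, IN = 12.04, by the inverse law of cosines:
  cos(∠IKN) = (KI² + KN² - IN²) / (2·KI·KN)
  ∠IKN = 20.13°

Step 18: From FI = 11.18, FN = 2, IN = 12.04, by the inverse law of cosines:
  cos(∠IFN) = (FI² + FN² - IN²) / (2·FI·FN)
  ∠IFN = 111.09°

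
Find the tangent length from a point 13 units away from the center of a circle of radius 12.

tangent = √(d² - r²) = √(13² - 12²) = √(169 - 144) = √25 = 5

5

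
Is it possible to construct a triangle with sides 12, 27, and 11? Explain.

No.
The triangle inequality is violated: 12 + 11 = 23 ≤ 27.
These lengths cannot form a triangle.

No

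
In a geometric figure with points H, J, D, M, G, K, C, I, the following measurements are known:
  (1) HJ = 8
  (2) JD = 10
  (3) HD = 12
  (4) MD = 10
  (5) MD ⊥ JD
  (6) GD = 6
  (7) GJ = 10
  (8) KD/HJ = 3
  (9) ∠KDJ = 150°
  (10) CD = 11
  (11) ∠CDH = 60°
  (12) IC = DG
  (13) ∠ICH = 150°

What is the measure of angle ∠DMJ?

Step 1: By the law of cosines on triangle MDJ: MJ² = 10² + 10² − 2·10·10·cos(90°) = 200, so MJ = 10·√2.
Step 2: By the inverse law of cosines on triangle DMJ: cos(∠DMJ) = (10² + (10·√2)² − 10²) / (2·10·10·√2) = 200/282.84 = 0.7071, so ∠DMJ = 45°.

Therefore, the measure of angle ∠DMJ = 45°.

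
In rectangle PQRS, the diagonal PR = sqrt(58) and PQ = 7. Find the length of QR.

The diagonal of a rectangle forms a right triangle with the two sides.
Rearranging the Pythagorean theorem: missing side = sqrt(d^2 - known^2).
= sqrt(58 - 49) = sqrt(9) = 3.

3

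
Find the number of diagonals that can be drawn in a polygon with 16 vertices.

Each of the 16 vertices connects to 13 non-adjacent vertices via diagonals.
Total connections = 16 × 13 = 208, but each diagonal is counted twice.
Number of diagonals = 208 / 2 = 104.

104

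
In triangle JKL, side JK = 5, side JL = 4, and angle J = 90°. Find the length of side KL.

The included angle is 90°, so the triangle is right-angled at J. The opposite side KL is the hypotenuse.
By the Pythagorean theorem: KL = sqrt(5^2 + 4^2) = sqrt(41) = sqrt(41).

sqrt(41)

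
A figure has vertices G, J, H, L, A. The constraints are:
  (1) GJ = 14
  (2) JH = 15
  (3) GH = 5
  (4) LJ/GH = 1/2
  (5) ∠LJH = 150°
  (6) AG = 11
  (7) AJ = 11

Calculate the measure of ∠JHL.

From the given relations: LJ = 1/2·GH = 1/2·5 ≈ 2.5.
Step 1: By the law of cosines on triangle HJL: HL² = 15² + 2.5² − 2·15·2.5·cos(150°) = 296.2, so HL ≈ 17.21.
Step 2: By the inverse law of cosines on triangle JHL: cos(∠JHL) = (15² + 17.21² − 2.5²) / (2·15·17.21) = 514.95/516.32 = 0.9974, so ∠JHL = 4.17°.

Therefore, the measure of angle ∠JHL = 4.17°.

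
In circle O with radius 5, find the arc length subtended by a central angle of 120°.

Arc length = 2πr × θ/360
= 2π × 5 × 1/3
= 10*pi/3

10*pi/3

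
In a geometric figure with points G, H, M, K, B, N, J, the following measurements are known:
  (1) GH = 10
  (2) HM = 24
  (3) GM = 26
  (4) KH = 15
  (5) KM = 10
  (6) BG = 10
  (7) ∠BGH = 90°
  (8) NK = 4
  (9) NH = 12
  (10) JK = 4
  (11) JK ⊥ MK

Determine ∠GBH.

Step 1: By the law of cosines on triangle BGH: BH² = 10² + 10² − 2·10·10·cos(90°) = 200, so BH = 10·√2.
Step 2: By the inverse law of cosines on triangle GBH: cos(∠GBH) = (10² + (10·√2)² − 10²) / (2·10·10·√2) = 200/282.84 = 0.7071, so ∠GBH = 45°.

Therefore, the measure of angle ∠GBH = 45°.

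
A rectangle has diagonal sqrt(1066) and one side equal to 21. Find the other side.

The diagonal of a rectangle forms a right triangle with the two sides.
Rearranging the Pythagorean theorem: missing side = sqrt(d^2 - known^2).
= sqrt(1066 - 441) = sqrt(625) = 25.

25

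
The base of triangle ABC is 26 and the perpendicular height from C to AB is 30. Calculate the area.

Area = (1/2)(26)(30) = 390

390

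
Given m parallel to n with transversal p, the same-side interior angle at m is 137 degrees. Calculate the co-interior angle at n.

Co-interior angles (same-side interior) formed by parallel lines and a transversal are supplementary (sum to 180 degrees).
The given angle is 137 degrees.
The co-interior angle = 180 - 137 = 43 degrees.

43 degrees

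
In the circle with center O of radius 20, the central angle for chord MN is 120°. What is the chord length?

Chord length = 2r sin(θ/2)
= 2 × 20 × sin(120°/2)
= 2 × 20 × sin(60°)
= 20*sqrt(3)

20*sqrt(3)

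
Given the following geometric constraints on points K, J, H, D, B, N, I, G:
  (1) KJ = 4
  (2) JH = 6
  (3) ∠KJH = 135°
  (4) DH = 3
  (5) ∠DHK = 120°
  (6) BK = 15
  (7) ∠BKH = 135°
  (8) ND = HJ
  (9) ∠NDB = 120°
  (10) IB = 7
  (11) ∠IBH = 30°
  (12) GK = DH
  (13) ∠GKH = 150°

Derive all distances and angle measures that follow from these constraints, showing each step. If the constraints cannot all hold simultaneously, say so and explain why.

The constraints are consistent.

From the given relations:
  ND = HJ = 6
  GK = DH = 3

Step 1: From KJ = 4, JH = 6, and ∠KJH = 135°, by the law of cosines:
  KH² = KJ² + JH² - 2·KJ·JH·cos(135°) = 16 + 36 + 33.94 = 85.94
  KH ≈ 9.27

Step 2: From KH = 9.27, HD = 3, and ∠KHD = 120°, by the law of cosines:
  KD² = KH² + HD² - 2·KH·HD·cos(120°) = 85.94 + 9 + 27.81 = 122.8
  KD ≈ 11.08

Step 3: From HK = 9.27, KB = 15, and ∠HKB = 135°, by the law of cosines:
  HB² = HK² + KB² - 2·HK·KB·cos(135°) = 85.94 + 225 + 196.7 = 507.6
  HB ≈ 22.53

Step 4: From HK = 9.27, KG = 3, and ∠HKG = 150°, by the law of cosines:
  HG² = HK² + KG² - 2·HK·KG·cos(150°) = 85.94 + 9 + 48.17 = 143.1
  HG ≈ 11.96

Step 5: From KH = 9.27, KJ = 4, HJ = 6, by the inverse law of cosines:
  cos(∠HKJ) = (KH² + KJ² - HJ²) / (2·KH·KJ)
  ∠HKJ = 27.24°

Step 6: From HJ = 6, HK = 9.27, JK = 4, by the inverse law of cosines:
  cos(∠JHK) = (HJ² + HK² - JK²) / (2·HJ·HK)
  ∠JHK = 17.76°

Step 7: From HB = 22.53, BI = 7, and ∠HBI = 30°, by the law of cosines:
  HI² = HB² + BI² - 2·HB·BI·cos(30°) = 507.6 + 49 - 273.2 = 283.4
  HI ≈ 16.84

Step 8: From KD = 11.08, KH = 9.27, DH = 3, by the inverse law of cosines:
  cos(∠DKH) = (KD² + KH² - DH²) / (2·KD·KH)
  ∠DKH = 13.56°

Step 9: From HB = 22.53, HK = 9.27, BK = 15, by the inverse law of cosines:
  cos(∠BHK) = (HB² + HK² - BK²) / (2·HB·HK)
  ∠BHK = 28.08°

Step 10: From HG = 11.96, HK = 9.27, GK = 3, by the inverse law of cosines:
  cos(∠GHK) = (HG² + HK² - GK²) / (2·HG·HK)
  ∠GHK = 7.2°

Step 11: From DH = 3, DK = 11.08, HK = 9.27, by the inverse law of cosines:
  cos(∠HDK) = (DH² + DK² - HK²) / (2·DH·DK)
  ∠HDK = 46.44°

Step 12: From BH = 22.53, BK = 15, HK = 9.27, by the inverse law of cosines:
  cos(∠HBK) = (BH² + BK² - HK²) / (2·BH·BK)
  ∠HBK = 16.92°

Step 13: From GH = 11.96, GK = 3, HK = 9.27, by the inverse law of cosines:
  cos(∠HGK) = (GH² + GK² - HK²) / (2·GH·GK)
  ∠HGK = 22.8°

Step 14: From HB = 22.53, HI = 16.84, BI = 7, by the inverse law of cosines:
  cos(∠BHI) = (HB² + HI² - BI²) / (2·HB·HI)
  ∠BHI = 12°

Step 15: From IB = 7, IH = 16.84, BH = 22.53, by the inverse law of cosines:
  cos(∠BIH) = (IB² + IH² - BH²) / (2·IB·IH)
  ∠BIH = 138°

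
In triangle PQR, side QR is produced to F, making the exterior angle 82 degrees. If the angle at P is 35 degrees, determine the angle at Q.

angle Q = 82 - 35 = 47 degrees (exterior angle theorem).

47 degrees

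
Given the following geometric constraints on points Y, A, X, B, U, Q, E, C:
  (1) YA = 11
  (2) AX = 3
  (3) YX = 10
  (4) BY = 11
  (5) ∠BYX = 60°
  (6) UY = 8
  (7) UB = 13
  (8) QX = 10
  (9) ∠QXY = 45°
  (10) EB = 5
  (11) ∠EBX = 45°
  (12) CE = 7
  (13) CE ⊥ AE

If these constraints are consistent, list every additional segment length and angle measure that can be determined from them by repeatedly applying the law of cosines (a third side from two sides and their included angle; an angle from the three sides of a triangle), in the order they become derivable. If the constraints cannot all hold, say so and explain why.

The constraints are consistent. Derivable facts, in order:
After 1 step:
- XB = √111
- YQ ≈ 7.65
- ∠AXY = 101.54°
- ∠AYX = 15.5°
- ∠BUY = 57.42°
- ∠BYU = 84.78°
- ∠UBY = 37.79°
- ∠XAY = 62.96°
After 2 steps:
- XE ≈ 7.84
- ∠BXY = 64.72°
- ∠QYX = 67.5°
- ∠XBY = 55.28°
- ∠XQY = 67.5°
After 3 steps:
- ∠BEX = 108.2°
- ∠BXE = 26.8°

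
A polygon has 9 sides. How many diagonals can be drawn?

Total line segments between 9 vertices = C(9,2) = 36.
Subtract the 9 sides: 36 - 9 = 27 diagonals.

27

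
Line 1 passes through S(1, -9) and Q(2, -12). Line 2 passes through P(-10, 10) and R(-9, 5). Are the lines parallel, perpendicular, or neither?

Slope of line 1: m1 = (-12 - -9)/(2 - 1) = -3/1 = -3
Slope of line 2: m2 = (5 - 10)/(-9 - -10) = -5/1 = -5
For parallel lines we need equal slopes: -3 != -5.
For perpendicular lines we need m1*m2 = -1: (-3)(-5) = 15 != -1.
Since neither condition holds, the lines are neither parallel nor perpendicular.

Neither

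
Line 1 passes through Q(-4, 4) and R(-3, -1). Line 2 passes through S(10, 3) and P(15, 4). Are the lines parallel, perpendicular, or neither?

Slope of line 1: m1 = (-1 - 4)/(-3 - -4) = -5/1 = -5
Slope of line 2: m2 = (4 - 3)/(15 - 10) = 1/5 = 1/5
Two lines are perpendicular when the product of their slopes is -1 (negative reciprocals).
m1 * m2 = (-5) * (1/5) = -1, confirming perpendicularity.

Perpendicular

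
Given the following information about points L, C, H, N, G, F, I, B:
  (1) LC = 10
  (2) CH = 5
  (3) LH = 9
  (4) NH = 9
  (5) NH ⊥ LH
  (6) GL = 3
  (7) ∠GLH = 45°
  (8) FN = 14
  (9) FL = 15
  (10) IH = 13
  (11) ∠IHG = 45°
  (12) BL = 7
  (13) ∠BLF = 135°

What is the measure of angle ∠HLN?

Step 1: By the law of cosines on triangle LHN: LN² = 9² + 9² − 2·9·9·cos(90°) = 162, so LN = 9·√2.
Step 2: By the inverse law of cosines on triangle HLN: cos(∠HLN) = (9² + (9·√2)² − 9²) / (2·9·9·√2) = 162/229.1 = 0.7071, so ∠HLN = 45°.

Therefore, the measure of angle ∠HLN = 45°.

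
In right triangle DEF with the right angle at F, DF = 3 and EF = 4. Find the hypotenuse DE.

In a right triangle, the square of the hypotenuse equals the sum of the squares of the two legs.
The legs are 3 and 4, so the hypotenuse = sqrt(9 + 16) = sqrt(25) = 5.

5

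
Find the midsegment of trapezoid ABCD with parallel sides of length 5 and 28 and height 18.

midsegment = (5 + 28) / 2 = 33 / 2 = 33/2

33/2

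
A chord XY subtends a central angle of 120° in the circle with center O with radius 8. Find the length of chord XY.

Drop a perpendicular from the center to the chord, bisecting both the chord and the central angle.
Each half-chord = r sin(θ/2) = 8 sin(60°).
The full chord = 2 × 8 × sin(60°) = 8*sqrt(3).

8*sqrt(3)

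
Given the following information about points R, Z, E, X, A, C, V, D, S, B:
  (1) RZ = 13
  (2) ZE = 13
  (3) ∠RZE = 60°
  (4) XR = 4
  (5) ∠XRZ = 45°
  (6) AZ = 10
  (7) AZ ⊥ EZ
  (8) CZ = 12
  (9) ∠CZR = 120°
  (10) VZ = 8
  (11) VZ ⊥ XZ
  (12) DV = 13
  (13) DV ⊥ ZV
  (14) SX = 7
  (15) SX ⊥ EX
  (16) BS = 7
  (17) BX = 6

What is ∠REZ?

Step 1: By the law of cosines on triangle EZR: ER² = 13² + 13² − 2·13·13·cos(60°) = 169, so ER = 13.
Step 2: By the inverse law of cosines on triangle REZ: cos(∠REZ) = (13² + 13² − 13²) / (2·13·13) = 169/338 = 0.5, so ∠REZ = 60°.

Therefore, the measure of angle ∠REZ = 60°.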